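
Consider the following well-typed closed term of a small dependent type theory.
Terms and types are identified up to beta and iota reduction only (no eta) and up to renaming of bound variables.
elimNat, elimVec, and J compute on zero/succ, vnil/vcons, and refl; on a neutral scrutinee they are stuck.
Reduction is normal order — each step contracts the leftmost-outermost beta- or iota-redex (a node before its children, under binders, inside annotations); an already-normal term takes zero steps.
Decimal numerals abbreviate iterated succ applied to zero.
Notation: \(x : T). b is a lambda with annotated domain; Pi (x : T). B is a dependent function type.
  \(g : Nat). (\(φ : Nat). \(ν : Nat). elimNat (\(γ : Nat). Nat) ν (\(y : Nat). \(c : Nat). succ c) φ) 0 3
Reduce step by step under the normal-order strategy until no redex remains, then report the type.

normal-order reduction:
  \(g : Nat). (\(φ : Nat). \(ν : Nat). elimNat (\(γ : Nat). Nat) ν (\(y : Nat). \(c : Nat). succ c) φ) 0 3
  ~> \(g : Nat). (\(φ : Nat). elimNat (\(ν : Nat). Nat) φ (\(γ : Nat). \(y : Nat). succ y) 0) 3
  ~> \(g : Nat). elimNat (\(φ : Nat). Nat) 3 (\(ν : Nat). \(γ : Nat). succ γ) 0
  ~> \(g : Nat). 3
type:
  Pi (g : Nat). Nat


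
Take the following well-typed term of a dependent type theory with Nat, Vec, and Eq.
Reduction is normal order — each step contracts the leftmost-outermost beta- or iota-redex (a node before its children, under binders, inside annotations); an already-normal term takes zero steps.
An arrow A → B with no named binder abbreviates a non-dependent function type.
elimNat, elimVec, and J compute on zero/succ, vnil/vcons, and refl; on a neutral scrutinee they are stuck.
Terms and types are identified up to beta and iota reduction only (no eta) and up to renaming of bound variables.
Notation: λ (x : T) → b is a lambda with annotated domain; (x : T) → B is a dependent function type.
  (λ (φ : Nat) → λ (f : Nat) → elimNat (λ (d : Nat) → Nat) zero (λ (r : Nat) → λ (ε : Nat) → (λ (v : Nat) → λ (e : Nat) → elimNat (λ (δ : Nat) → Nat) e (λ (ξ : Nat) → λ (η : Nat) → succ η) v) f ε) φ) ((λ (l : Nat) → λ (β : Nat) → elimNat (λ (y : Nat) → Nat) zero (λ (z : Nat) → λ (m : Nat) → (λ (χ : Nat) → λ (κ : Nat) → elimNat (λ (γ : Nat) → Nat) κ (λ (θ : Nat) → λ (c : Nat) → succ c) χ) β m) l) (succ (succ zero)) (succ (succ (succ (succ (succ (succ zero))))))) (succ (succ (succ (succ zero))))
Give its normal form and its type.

normal form:
  succ (succ (succ (succ (succ (succ (succ (succ (succ (succ (succ (succ (succ (succ (succ (succ (succ (succ (succ (succ (succ (succ (succ (succ (succ (succ (succ (succ (succ (succ (succ (succ (succ (succ (succ (succ (succ (succ (succ (succ (succ (succ (succ (succ (succ (succ (succ (succ zero)))))))))))))))))))))))))))))))))))))))))))))))
inferred type:
  Nat
observation: the first redex contracted is a beta-redex; the normal form is reached in 105 normal-order steps.


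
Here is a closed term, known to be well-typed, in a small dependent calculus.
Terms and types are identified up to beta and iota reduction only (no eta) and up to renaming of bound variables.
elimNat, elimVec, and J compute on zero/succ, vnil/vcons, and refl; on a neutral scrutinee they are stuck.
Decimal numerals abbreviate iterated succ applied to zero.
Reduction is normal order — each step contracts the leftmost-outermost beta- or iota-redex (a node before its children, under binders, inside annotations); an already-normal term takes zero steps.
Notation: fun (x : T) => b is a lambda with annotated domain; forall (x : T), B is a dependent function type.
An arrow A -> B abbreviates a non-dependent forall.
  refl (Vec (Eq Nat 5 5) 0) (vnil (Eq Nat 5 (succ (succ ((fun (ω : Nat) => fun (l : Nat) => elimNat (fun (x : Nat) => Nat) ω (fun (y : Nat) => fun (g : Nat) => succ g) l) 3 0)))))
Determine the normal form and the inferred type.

resulting normal form:
  refl (Vec (Eq Nat 5 5) 0) (vnil (Eq Nat 5 5))
inferred type:
  Eq (Vec (Eq Nat 5 5) 0) (vnil (Eq Nat 5 5)) (vnil (Eq Nat 5 5))
observation: the leftmost-outermost redex is a beta-redex, and normalization takes 3 steps.


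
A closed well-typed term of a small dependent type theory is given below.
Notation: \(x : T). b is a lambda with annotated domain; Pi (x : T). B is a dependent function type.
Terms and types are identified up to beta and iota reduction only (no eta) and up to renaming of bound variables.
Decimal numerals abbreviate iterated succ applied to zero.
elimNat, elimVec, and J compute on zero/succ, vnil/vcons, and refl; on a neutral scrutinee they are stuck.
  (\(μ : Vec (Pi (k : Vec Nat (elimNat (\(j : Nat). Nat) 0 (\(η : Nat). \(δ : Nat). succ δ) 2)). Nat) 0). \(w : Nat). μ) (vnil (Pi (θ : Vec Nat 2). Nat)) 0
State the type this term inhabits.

type:
  Vec (Pi (μ : Vec Nat 2). Nat) 0


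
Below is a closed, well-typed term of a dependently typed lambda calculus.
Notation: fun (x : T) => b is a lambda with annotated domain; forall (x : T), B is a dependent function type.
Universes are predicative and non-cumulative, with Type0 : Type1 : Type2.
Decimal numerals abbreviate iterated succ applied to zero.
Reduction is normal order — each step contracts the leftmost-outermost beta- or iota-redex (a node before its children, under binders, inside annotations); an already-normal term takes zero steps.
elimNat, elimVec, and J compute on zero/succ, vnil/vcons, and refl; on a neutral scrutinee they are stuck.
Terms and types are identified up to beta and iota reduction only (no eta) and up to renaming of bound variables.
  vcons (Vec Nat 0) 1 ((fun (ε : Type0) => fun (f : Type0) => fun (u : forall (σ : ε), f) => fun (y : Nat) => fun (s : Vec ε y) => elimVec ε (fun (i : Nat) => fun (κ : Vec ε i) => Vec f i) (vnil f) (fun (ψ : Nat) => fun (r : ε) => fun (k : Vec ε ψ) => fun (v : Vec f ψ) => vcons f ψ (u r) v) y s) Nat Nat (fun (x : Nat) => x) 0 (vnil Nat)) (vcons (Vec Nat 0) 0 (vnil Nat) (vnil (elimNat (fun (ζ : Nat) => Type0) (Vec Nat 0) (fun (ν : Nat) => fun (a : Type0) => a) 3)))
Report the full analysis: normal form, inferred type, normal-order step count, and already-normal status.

normal form:
  vcons (Vec Nat 0) 1 (vnil Nat) (vcons (Vec Nat 0) 0 (vnil Nat) (vnil (Vec Nat 0)))
type:
  Vec (Vec Nat 0) 2
steps to reach normal form (normal order): 16
started in normal form: no
first redex: a beta-redex


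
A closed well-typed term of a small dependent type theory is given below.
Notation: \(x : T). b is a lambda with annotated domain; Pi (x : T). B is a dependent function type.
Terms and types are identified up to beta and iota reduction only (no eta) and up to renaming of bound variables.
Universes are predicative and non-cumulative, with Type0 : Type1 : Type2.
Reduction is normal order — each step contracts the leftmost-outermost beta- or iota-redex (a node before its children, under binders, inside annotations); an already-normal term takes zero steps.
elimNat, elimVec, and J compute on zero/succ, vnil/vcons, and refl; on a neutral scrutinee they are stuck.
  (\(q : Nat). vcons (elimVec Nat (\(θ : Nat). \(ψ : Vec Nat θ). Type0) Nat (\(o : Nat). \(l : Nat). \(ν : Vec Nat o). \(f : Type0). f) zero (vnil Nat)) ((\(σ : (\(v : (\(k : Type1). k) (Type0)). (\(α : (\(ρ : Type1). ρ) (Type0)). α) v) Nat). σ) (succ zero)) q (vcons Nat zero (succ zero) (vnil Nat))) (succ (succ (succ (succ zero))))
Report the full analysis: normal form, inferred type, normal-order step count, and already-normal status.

normal form:
  vcons Nat (succ zero) (succ (succ (succ (succ zero)))) (vcons Nat zero (succ zero) (vnil Nat))
inferred type:
  Vec Nat (succ (succ zero))
normal-order step count: 3
started in normal form: no
first redex: a beta-redex


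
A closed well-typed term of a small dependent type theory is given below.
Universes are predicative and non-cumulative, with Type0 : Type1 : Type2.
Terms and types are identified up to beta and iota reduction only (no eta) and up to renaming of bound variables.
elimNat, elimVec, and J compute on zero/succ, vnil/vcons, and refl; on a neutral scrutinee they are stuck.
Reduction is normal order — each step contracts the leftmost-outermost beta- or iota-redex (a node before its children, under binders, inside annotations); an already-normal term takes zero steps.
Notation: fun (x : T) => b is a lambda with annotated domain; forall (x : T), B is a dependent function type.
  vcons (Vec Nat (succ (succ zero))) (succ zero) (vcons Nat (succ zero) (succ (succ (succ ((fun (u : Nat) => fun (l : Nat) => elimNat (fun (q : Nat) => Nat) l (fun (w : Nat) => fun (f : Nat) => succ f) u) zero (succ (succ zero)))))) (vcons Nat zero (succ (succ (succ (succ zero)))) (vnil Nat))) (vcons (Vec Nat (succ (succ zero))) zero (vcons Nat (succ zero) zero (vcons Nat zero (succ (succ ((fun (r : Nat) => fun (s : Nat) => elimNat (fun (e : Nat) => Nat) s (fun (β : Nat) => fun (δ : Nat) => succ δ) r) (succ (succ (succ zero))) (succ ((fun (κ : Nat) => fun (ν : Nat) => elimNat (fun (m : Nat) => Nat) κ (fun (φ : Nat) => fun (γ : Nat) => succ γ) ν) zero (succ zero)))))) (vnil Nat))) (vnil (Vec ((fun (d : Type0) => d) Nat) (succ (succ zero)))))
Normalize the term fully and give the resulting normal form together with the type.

reduced normal form:
  vcons (Vec Nat (succ (succ zero))) (succ zero) (vcons Nat (succ zero) (succ (succ (succ (succ (succ zero))))) (vcons Nat zero (succ (succ (succ (succ zero)))) (vnil Nat))) (vcons (Vec Nat (succ (succ zero))) zero (vcons Nat (succ zero) zero (vcons Nat zero (succ (succ (succ (succ (succ (succ (succ zero))))))) (vnil Nat))) (vnil (Vec Nat (succ (succ zero)))))
inferred type:
  Vec (Vec Nat (succ (succ zero))) (succ (succ zero))
observation: the term reaches its normal form after 22 normal-order steps.


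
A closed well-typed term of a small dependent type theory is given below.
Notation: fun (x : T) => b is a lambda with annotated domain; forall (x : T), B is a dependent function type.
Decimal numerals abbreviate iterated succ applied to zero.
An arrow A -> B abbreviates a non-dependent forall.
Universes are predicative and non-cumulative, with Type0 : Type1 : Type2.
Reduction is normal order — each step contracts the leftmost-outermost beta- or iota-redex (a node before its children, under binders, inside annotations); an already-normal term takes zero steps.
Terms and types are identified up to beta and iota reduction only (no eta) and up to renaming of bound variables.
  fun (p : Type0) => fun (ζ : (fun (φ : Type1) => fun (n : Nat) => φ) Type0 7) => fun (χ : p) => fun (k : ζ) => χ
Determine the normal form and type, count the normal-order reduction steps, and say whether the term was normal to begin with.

normal form:
  fun (p : Type0) => fun (ζ : Type0) => fun (φ : p) => fun (n : ζ) => φ
the term's type:
  forall (p : Type0), forall (ζ : Type0), p -> ζ -> p
normal-order step count: 2
term was already normal: no
first contracted redex: a beta-redex


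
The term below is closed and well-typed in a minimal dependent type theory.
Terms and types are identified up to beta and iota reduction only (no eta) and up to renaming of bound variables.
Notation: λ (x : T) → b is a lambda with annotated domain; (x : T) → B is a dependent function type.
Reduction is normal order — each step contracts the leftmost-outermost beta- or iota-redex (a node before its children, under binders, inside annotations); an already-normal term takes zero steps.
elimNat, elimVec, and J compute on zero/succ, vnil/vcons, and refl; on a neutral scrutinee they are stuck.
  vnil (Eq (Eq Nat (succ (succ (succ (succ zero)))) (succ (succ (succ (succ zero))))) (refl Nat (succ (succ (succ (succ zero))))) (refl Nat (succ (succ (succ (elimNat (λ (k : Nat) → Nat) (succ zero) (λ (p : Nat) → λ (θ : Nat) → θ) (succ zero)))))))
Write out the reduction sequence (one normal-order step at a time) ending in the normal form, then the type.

reduction (normal order):
  vnil (Eq (Eq Nat (succ (succ (succ (succ zero)))) (succ (succ (succ (succ zero))))) (refl Nat (succ (succ (succ (succ zero))))) (refl Nat (succ (succ (succ (elimNat (λ (k : Nat) → Nat) (succ zero) (λ (p : Nat) → λ (θ : Nat) → θ) (succ zero)))))))
  ~> vnil (Eq (Eq Nat (succ (succ (succ (succ zero)))) (succ (succ (succ (succ zero))))) (refl Nat (succ (succ (succ (succ zero))))) (refl Nat (succ (succ (succ ((λ (k : Nat) → λ (p : Nat) → p) zero (elimNat (λ (θ : Nat) → Nat) (succ zero) (λ (ψ : Nat) → λ (m : Nat) → m) zero)))))))
  ~> vnil (Eq (Eq Nat (succ (succ (succ (succ zero)))) (succ (succ (succ (succ zero))))) (refl Nat (succ (succ (succ (succ zero))))) (refl Nat (succ (succ (succ ((λ (k : Nat) → k) (elimNat (λ (p : Nat) → Nat) (succ zero) (λ (θ : Nat) → λ (ψ : Nat) → ψ) zero)))))))
  ~> vnil (Eq (Eq Nat (succ (succ (succ (succ zero)))) (succ (succ (succ (succ zero))))) (refl Nat (succ (succ (succ (succ zero))))) (refl Nat (succ (succ (succ (elimNat (λ (k : Nat) → Nat) (succ zero) (λ (p : Nat) → λ (θ : Nat) → θ) zero))))))
  ~> vnil (Eq (Eq Nat (succ (succ (succ (succ zero)))) (succ (succ (succ (succ zero))))) (refl Nat (succ (succ (succ (succ zero))))) (refl Nat (succ (succ (succ (succ zero))))))
type:
  Vec (Eq (Eq Nat (succ (succ (succ (succ zero)))) (succ (succ (succ (succ zero))))) (refl Nat (succ (succ (succ (succ zero))))) (refl Nat (succ (succ (succ (succ zero)))))) zero


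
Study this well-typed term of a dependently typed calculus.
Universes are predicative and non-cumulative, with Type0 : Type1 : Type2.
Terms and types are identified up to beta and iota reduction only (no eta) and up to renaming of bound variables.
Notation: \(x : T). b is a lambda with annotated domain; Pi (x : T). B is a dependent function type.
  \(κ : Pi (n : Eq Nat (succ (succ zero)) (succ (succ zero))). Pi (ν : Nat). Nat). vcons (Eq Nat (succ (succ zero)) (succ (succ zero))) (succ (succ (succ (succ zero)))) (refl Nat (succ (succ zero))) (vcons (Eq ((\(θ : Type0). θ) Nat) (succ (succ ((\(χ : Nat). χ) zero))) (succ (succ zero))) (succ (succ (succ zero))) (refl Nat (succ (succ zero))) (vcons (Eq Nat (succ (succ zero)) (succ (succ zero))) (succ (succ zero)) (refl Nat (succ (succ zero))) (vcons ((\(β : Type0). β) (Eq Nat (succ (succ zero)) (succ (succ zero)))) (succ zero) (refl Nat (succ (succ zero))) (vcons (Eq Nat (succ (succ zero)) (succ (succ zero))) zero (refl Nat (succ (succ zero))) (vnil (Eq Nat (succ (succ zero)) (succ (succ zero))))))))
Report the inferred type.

inferred type:
  Pi (κ : Pi (n : Eq Nat (succ (succ zero)) (succ (succ zero))). Pi (ν : Nat). Nat). Vec (Eq Nat (succ (succ zero)) (succ (succ zero))) (succ (succ (succ (succ (succ zero)))))


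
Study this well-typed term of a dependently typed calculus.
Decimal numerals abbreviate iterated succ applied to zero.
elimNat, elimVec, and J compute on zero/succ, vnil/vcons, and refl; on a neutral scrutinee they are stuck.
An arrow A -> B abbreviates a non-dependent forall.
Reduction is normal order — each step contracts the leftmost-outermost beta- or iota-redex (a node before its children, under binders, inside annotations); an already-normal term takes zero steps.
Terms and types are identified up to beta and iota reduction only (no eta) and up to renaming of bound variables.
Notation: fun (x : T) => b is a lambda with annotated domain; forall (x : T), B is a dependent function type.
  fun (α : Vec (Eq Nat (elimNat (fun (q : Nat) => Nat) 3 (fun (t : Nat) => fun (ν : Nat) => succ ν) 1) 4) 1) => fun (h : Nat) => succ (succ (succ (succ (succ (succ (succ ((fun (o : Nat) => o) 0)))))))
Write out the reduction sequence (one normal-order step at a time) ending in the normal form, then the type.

normal-order reduction sequence:
  fun (α : Vec (Eq Nat (elimNat (fun (q : Nat) => Nat) 3 (fun (t : Nat) => fun (ν : Nat) => succ ν) 1) 4) 1) => fun (h : Nat) => succ (succ (succ (succ (succ (succ (succ ((fun (o : Nat) => o) 0)))))))
  ~> fun (α : Vec (Eq Nat ((fun (q : Nat) => fun (t : Nat) => succ t) 0 (elimNat (fun (ν : Nat) => Nat) 3 (fun (h : Nat) => fun (o : Nat) => succ o) 0)) 4) 1) => fun (k : Nat) => succ (succ (succ (succ (succ (succ (succ ((fun (τ : Nat) => τ) 0)))))))
  ~> fun (α : Vec (Eq Nat ((fun (q : Nat) => succ q) (elimNat (fun (t : Nat) => Nat) 3 (fun (ν : Nat) => fun (h : Nat) => succ h) 0)) 4) 1) => fun (o : Nat) => succ (succ (succ (succ (succ (succ (succ ((fun (k : Nat) => k) 0)))))))
  ~> fun (α : Vec (Eq Nat (succ (elimNat (fun (q : Nat) => Nat) 3 (fun (t : Nat) => fun (ν : Nat) => succ ν) 0)) 4) 1) => fun (h : Nat) => succ (succ (succ (succ (succ (succ (succ ((fun (o : Nat) => o) 0)))))))
  ~> fun (α : Vec (Eq Nat 4 4) 1) => fun (q : Nat) => succ (succ (succ (succ (succ (succ (succ ((fun (t : Nat) => t) 0)))))))
  ~> fun (α : Vec (Eq Nat 4 4) 1) => fun (q : Nat) => 7
type:
  Vec (Eq Nat 4 4) 1 -> Nat -> Nat


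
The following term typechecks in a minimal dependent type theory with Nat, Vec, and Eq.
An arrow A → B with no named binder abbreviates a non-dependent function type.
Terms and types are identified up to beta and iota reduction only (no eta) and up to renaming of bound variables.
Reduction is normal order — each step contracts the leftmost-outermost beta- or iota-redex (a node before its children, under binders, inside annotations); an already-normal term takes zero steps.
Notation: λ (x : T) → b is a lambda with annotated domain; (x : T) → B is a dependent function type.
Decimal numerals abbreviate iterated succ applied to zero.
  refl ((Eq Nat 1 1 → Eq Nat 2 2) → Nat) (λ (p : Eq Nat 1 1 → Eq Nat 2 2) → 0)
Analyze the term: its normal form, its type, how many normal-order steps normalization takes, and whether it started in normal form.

normal form:
  refl ((Eq Nat 1 1 → Eq Nat 2 2) → Nat) (λ (p : Eq Nat 1 1 → Eq Nat 2 2) → 0)
type:
  Eq ((Eq Nat 1 1 → Eq Nat 2 2) → Nat) (λ (p : Eq Nat 1 1 → Eq Nat 2 2) → 0) (λ (β : Eq Nat 1 1 → Eq Nat 2 2) → 0)
steps to reach normal form (normal order): 0
started in normal form: yes


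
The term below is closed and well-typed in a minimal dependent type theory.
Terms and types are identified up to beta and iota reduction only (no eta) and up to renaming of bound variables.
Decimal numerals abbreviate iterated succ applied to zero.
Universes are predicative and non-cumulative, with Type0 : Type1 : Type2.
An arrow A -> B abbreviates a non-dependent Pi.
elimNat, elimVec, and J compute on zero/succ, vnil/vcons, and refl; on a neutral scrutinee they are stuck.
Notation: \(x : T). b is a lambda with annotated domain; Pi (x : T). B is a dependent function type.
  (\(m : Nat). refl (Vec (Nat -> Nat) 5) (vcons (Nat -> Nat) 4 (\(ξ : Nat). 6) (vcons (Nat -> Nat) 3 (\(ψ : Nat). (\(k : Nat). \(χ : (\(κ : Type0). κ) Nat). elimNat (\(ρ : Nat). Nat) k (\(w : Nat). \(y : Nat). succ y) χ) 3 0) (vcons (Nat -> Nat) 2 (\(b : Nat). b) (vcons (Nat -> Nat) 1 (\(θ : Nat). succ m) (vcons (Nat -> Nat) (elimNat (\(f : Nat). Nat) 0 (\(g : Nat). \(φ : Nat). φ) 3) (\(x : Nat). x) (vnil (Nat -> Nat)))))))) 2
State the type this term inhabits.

the term's type:
  Eq (Vec (Nat -> Nat) 5) (vcons (Nat -> Nat) 4 (\(m : Nat). 6) (vcons (Nat -> Nat) 3 (\(ξ : Nat). 3) (vcons (Nat -> Nat) 2 (\(ψ : Nat). ψ) (vcons (Nat -> Nat) 1 (\(k : Nat). 3) (vcons (Nat -> Nat) 0 (\(χ : Nat). χ) (vnil (Nat -> Nat))))))) (vcons (Nat -> Nat) 4 (\(κ : Nat). 6) (vcons (Nat -> Nat) 3 (\(ρ : Nat). 3) (vcons (Nat -> Nat) 2 (\(w : Nat). w) (vcons (Nat -> Nat) 1 (\(y : Nat). 3) (vcons (Nat -> Nat) 0 (\(b : Nat). b) (vnil (Nat -> Nat)))))))


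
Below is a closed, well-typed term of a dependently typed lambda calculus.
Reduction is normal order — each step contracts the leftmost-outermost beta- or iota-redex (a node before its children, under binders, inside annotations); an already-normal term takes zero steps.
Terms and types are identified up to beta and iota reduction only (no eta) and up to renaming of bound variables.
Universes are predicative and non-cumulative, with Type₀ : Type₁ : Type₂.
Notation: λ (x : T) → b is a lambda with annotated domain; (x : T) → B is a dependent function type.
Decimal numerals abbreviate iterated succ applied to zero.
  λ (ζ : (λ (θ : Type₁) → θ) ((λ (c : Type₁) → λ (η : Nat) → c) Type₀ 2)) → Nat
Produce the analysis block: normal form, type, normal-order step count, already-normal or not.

normal form:
  λ (ζ : Type₀) → Nat
inferred type:
  (ζ : Type₀) → Type₀
normal-order step count: 3
started in normal form: no
first redex: a beta-redex


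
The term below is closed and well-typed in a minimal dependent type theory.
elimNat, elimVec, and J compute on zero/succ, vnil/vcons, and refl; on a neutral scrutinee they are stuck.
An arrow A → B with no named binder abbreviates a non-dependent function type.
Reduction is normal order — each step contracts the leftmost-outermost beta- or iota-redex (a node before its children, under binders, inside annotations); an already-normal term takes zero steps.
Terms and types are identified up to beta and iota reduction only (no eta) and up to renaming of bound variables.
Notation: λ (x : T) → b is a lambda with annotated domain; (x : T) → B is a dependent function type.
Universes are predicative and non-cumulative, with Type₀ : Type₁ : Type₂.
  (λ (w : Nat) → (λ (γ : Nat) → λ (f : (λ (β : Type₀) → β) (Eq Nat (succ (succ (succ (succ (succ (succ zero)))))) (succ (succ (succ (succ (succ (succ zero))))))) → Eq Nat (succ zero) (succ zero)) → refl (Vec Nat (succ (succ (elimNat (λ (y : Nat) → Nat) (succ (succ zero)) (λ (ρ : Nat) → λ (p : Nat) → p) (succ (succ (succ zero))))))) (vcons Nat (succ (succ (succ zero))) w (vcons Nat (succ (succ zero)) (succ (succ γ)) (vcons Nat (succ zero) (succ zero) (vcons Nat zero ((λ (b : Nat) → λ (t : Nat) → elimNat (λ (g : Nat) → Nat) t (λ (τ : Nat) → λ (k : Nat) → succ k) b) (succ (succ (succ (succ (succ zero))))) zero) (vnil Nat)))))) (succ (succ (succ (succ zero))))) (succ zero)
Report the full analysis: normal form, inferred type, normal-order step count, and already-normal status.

resulting normal form:
  λ (w : Eq Nat (succ (succ (succ (succ (succ (succ zero)))))) (succ (succ (succ (succ (succ (succ zero)))))) → Eq Nat (succ zero) (succ zero)) → refl (Vec Nat (succ (succ (succ (succ zero))))) (vcons Nat (succ (succ (succ zero))) (succ zero) (vcons Nat (succ (succ zero)) (succ (succ (succ (succ (succ (succ zero)))))) (vcons Nat (succ zero) (succ zero) (vcons Nat zero (succ (succ (succ (succ (succ zero))))) (vnil Nat)))))
inferred type:
  (Eq Nat (succ (succ (succ (succ (succ (succ zero)))))) (succ (succ (succ (succ (succ (succ zero)))))) → Eq Nat (succ zero) (succ zero)) → Eq (Vec Nat (succ (succ (succ (succ zero))))) (vcons Nat (succ (succ (succ zero))) (succ zero) (vcons Nat (succ (succ zero)) (succ (succ (succ (succ (succ (succ zero)))))) (vcons Nat (succ zero) (succ zero) (vcons Nat zero (succ (succ (succ (succ (succ zero))))) (vnil Nat))))) (vcons Nat (succ (succ (succ zero))) (succ zero) (vcons Nat (succ (succ zero)) (succ (succ (succ (succ (succ (succ zero)))))) (vcons Nat (succ zero) (succ zero) (vcons Nat zero (succ (succ (succ (succ (succ zero))))) (vnil Nat)))))
reduction steps (normal order): 31
term was already normal: no
first contracted redex: a beta-redex


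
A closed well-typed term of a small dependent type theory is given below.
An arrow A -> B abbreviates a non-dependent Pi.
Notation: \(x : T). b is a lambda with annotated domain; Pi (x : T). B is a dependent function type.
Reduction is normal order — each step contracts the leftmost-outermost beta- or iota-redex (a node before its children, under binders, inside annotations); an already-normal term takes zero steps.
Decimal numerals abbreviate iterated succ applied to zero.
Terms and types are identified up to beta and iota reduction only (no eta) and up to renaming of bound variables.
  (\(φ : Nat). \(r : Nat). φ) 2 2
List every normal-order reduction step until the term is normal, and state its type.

normal-order reduction sequence:
  (\(φ : Nat). \(r : Nat). φ) 2 2
  ~> (\(φ : Nat). 2) 2
  ~> 2
inferred type:
  Nat


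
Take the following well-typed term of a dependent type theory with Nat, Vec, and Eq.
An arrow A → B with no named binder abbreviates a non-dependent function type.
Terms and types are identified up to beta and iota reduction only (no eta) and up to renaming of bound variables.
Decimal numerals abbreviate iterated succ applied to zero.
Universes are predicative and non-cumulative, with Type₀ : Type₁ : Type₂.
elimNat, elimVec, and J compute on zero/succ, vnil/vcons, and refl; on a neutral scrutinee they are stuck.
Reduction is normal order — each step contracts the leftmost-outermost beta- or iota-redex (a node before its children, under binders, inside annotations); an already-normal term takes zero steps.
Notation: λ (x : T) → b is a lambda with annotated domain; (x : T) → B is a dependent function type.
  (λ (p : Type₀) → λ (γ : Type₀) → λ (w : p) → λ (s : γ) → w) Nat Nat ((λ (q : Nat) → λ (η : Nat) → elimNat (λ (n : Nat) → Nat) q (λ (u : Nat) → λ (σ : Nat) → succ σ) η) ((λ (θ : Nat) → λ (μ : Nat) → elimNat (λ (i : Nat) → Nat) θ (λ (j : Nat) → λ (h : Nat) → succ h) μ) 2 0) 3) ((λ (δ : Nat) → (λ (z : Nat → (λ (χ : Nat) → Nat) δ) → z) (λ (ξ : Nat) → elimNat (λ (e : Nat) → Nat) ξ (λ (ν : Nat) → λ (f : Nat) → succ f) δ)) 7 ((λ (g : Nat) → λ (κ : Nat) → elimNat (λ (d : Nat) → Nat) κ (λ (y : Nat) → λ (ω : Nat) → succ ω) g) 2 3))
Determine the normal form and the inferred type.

resulting normal form:
  5
inferred type:
  Nat
observation: contracting a beta-redex first, the term normalizes in 19 steps.


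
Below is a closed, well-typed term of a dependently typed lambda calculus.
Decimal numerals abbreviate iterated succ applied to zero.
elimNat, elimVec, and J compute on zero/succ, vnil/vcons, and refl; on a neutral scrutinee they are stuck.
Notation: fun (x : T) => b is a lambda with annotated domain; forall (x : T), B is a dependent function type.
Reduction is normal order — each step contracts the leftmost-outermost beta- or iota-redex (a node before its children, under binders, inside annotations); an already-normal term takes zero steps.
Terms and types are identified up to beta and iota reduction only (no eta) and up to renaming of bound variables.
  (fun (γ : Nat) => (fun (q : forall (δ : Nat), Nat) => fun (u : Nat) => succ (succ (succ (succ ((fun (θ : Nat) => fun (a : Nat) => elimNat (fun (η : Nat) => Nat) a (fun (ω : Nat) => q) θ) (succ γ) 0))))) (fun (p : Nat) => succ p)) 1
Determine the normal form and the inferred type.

normal form:
  fun (γ : Nat) => 6
the term's type:
  forall (γ : Nat), Nat
observation: reduction starts at a beta-redex, and 11 normal-order steps reach the normal form.


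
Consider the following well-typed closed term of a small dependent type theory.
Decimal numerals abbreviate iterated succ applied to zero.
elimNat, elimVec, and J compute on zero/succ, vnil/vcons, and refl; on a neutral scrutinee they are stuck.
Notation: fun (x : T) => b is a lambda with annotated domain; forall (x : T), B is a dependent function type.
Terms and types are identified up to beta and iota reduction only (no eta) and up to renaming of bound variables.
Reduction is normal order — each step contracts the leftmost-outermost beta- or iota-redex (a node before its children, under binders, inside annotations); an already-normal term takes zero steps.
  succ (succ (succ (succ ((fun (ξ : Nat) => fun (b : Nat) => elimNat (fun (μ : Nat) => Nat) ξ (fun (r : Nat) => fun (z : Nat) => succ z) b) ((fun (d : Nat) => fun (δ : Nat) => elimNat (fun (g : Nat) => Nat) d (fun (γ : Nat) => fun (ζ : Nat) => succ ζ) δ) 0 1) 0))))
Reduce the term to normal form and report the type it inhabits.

resulting normal form:
  5
type:
  Nat
observation: reduction starts at a beta-redex, and 9 normal-order steps reach the normal form.


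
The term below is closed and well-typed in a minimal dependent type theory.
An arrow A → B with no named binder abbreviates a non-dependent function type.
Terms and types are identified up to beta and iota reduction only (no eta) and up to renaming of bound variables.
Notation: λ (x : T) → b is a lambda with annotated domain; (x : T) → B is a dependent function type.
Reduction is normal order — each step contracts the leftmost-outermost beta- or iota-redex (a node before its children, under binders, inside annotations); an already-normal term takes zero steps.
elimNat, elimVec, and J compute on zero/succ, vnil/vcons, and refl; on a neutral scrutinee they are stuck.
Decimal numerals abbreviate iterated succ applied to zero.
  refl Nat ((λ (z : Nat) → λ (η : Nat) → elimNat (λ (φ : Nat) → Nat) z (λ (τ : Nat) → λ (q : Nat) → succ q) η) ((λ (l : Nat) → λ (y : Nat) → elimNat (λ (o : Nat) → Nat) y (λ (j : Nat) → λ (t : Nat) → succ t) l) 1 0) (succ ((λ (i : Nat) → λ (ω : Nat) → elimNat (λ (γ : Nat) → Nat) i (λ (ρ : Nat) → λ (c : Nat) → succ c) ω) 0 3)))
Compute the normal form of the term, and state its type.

resulting normal form:
  refl Nat 5
type:
  Eq Nat 5 5


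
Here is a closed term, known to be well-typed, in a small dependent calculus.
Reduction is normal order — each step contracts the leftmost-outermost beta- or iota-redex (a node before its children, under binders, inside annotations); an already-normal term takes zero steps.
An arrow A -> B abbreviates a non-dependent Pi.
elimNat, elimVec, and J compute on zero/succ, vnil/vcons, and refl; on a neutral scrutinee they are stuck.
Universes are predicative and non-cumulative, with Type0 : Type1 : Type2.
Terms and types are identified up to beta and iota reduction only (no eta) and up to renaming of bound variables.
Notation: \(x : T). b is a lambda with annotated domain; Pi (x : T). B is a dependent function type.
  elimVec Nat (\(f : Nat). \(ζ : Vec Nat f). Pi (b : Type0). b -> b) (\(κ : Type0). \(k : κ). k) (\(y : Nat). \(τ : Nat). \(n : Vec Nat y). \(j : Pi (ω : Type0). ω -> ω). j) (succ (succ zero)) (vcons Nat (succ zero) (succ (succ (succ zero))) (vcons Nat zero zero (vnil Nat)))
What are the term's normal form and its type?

resulting normal form:
  \(f : Type0). \(ζ : f). ζ
the term's type:
  Pi (f : Type0). f -> f


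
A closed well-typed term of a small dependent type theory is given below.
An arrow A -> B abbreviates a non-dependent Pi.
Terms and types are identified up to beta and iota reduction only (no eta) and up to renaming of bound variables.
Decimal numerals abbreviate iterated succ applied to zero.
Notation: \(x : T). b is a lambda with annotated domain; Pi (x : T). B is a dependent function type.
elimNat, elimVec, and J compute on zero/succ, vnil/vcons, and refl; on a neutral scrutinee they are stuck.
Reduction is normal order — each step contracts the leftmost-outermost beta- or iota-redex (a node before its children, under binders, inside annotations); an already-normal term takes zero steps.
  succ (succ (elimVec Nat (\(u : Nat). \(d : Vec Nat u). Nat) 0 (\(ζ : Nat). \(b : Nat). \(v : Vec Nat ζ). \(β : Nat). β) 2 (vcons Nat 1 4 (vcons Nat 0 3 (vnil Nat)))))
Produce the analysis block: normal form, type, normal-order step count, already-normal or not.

reduced normal form:
  2
type:
  Nat
reduction steps (normal order): 11
started in normal form: no
first redex: an elimVec iota-redex


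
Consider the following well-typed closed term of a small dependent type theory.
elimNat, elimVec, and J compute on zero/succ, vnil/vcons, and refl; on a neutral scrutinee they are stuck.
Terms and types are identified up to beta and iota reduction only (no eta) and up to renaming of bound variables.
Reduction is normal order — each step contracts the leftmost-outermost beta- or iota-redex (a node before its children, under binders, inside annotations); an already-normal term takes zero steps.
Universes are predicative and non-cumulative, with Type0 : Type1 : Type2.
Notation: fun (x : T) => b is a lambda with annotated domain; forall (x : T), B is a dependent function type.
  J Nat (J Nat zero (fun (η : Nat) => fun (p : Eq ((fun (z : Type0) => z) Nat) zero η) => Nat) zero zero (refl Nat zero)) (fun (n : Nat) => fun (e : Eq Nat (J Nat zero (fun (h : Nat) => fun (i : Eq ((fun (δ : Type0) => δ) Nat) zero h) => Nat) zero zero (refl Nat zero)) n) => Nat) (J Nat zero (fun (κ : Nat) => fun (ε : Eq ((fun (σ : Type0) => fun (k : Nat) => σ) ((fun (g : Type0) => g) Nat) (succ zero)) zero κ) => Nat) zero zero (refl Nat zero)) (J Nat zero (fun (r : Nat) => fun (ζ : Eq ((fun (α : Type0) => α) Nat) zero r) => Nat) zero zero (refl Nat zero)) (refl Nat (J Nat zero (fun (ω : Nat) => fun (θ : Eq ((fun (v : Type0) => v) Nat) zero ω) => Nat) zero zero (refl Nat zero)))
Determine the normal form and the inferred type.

resulting normal form:
  zero
the term's type:
  Nat


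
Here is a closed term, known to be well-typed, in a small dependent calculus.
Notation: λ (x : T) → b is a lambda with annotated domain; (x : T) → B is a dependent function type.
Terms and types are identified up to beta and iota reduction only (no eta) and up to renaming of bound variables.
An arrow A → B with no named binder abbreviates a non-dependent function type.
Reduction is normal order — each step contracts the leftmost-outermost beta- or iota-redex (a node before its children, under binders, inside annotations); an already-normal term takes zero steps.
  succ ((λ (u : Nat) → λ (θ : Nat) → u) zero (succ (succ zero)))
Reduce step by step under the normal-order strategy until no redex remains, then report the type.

normal-order reduction sequence:
  succ ((λ (u : Nat) → λ (θ : Nat) → u) zero (succ (succ zero)))
  ~> succ ((λ (u : Nat) → zero) (succ (succ zero)))
  ~> succ zero
inferred type:
  Nat


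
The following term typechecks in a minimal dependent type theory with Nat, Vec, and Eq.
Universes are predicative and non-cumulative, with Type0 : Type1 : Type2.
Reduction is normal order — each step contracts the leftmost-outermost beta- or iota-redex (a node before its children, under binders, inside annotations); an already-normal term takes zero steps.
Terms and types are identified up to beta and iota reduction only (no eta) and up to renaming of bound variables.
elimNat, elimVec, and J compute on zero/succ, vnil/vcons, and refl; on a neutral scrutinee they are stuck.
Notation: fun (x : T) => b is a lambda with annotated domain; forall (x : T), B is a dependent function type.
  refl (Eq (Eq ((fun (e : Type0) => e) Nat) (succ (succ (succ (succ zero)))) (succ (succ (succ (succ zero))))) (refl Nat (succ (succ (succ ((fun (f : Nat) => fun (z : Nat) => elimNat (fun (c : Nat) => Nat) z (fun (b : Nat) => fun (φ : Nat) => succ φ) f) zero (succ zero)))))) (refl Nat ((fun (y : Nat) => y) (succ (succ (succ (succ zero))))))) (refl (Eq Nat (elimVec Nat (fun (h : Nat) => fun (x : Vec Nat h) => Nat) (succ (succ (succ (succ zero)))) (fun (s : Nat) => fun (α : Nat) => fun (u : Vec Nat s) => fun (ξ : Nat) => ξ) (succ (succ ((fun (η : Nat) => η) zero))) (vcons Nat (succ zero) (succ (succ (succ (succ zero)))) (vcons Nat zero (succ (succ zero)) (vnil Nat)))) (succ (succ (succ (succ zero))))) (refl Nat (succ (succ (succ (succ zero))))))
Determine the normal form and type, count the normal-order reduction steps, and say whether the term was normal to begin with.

resulting normal form:
  refl (Eq (Eq Nat (succ (succ (succ (succ zero)))) (succ (succ (succ (succ zero))))) (refl Nat (succ (succ (succ (succ zero))))) (refl Nat (succ (succ (succ (succ zero)))))) (refl (Eq Nat (succ (succ (succ (succ zero)))) (succ (succ (succ (succ zero))))) (refl Nat (succ (succ (succ (succ zero))))))
type:
  Eq (Eq (Eq Nat (succ (succ (succ (succ zero)))) (succ (succ (succ (succ zero))))) (refl Nat (succ (succ (succ (succ zero))))) (refl Nat (succ (succ (succ (succ zero)))))) (refl (Eq Nat (succ (succ (succ (succ zero)))) (succ (succ (succ (succ zero))))) (refl Nat (succ (succ (succ (succ zero)))))) (refl (Eq Nat (succ (succ (succ (succ zero)))) (succ (succ (succ (succ zero))))) (refl Nat (succ (succ (succ (succ zero))))))
steps to reach normal form (normal order): 16
already normal: no
first redex: a beta-redex


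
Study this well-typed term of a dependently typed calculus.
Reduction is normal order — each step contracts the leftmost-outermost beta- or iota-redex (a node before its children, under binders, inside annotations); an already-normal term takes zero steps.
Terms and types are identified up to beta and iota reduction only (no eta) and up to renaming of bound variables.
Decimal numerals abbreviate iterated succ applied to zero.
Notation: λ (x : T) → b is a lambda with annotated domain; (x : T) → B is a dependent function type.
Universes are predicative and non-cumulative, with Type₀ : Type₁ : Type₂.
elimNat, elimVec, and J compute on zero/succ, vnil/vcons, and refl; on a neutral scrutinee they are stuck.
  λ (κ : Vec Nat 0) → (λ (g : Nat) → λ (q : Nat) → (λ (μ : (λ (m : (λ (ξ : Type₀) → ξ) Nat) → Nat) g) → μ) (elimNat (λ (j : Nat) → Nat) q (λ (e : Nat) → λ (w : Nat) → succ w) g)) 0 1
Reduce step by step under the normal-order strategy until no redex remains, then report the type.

reduction (normal order):
  λ (κ : Vec Nat 0) → (λ (g : Nat) → λ (q : Nat) → (λ (μ : (λ (m : (λ (ξ : Type₀) → ξ) Nat) → Nat) g) → μ) (elimNat (λ (j : Nat) → Nat) q (λ (e : Nat) → λ (w : Nat) → succ w) g)) 0 1
  ~> λ (κ : Vec Nat 0) → (λ (g : Nat) → (λ (q : (λ (μ : (λ (m : Type₀) → m) Nat) → Nat) 0) → q) (elimNat (λ (ξ : Nat) → Nat) g (λ (j : Nat) → λ (e : Nat) → succ e) 0)) 1
  ~> λ (κ : Vec Nat 0) → (λ (g : (λ (q : (λ (μ : Type₀) → μ) Nat) → Nat) 0) → g) (elimNat (λ (m : Nat) → Nat) 1 (λ (ξ : Nat) → λ (j : Nat) → succ j) 0)
  ~> λ (κ : Vec Nat 0) → elimNat (λ (g : Nat) → Nat) 1 (λ (q : Nat) → λ (μ : Nat) → succ μ) 0
  ~> λ (κ : Vec Nat 0) → 1
the term's type:
  (κ : Vec Nat 0) → Nat


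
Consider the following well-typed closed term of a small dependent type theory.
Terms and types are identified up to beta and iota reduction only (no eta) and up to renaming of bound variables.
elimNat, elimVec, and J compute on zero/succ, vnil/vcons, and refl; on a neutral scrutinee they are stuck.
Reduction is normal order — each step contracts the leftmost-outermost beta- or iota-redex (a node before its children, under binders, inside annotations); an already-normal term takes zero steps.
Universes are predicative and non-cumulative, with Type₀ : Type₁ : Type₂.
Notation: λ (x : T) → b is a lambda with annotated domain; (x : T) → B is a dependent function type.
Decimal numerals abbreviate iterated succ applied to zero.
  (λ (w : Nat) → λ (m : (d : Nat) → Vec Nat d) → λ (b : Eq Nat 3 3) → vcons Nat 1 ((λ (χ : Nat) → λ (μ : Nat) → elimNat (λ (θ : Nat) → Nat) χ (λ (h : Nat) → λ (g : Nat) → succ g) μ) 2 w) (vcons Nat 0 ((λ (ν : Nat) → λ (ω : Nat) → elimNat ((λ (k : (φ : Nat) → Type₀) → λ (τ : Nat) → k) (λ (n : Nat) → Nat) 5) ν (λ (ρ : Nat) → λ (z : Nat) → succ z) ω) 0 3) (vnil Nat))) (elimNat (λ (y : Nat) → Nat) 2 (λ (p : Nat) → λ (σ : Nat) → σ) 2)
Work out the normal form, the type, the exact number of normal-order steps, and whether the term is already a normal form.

resulting normal form:
  λ (w : (m : Nat) → Vec Nat m) → λ (d : Eq Nat 3 3) → vcons Nat 1 4 (vcons Nat 0 3 (vnil Nat))
inferred type:
  (w : (m : Nat) → Vec Nat m) → (d : Eq Nat 3 3) → Vec Nat 2
normal-order step count: 29
already normal: no
first contracted redex: a beta-redex


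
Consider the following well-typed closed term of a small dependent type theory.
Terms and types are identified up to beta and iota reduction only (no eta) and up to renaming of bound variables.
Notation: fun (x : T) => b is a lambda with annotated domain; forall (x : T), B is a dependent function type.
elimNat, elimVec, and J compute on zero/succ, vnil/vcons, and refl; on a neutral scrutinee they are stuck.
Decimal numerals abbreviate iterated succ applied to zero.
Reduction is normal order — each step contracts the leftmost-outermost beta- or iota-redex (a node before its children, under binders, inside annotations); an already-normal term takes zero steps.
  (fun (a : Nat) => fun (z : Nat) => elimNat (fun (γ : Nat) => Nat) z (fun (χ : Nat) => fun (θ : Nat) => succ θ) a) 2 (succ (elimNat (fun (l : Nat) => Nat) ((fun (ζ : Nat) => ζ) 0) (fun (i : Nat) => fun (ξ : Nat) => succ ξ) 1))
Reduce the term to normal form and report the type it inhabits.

resulting normal form:
  4
the term's type:
  Nat
observation: reduction starts at a beta-redex, and 14 normal-order steps reach the normal form.
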